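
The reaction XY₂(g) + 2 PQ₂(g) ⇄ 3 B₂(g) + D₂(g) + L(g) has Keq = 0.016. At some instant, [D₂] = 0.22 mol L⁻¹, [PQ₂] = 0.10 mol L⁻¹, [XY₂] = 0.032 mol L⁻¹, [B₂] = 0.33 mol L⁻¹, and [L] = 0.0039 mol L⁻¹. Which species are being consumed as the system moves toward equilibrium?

B₂, D₂, L (products)

Q = [B₂]³·[D₂]·[L] / ([XY₂]·[PQ₂]²) = (0.33)³·(0.22)·(0.0039) / ((0.032)·(0.10)²) = 0.096
Q = 0.096 > Keq = 0.016: net reverse reaction.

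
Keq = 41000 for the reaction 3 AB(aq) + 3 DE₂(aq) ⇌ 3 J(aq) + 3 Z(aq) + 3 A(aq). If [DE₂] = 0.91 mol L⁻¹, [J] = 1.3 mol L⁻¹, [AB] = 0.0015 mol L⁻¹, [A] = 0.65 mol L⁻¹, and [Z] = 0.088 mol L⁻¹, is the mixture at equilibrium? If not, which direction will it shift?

no; Q > K, reaction proceeds in reverse

Q = [J]³·[Z]³·[A]³ / ([AB]³·[DE₂]³) = (1.3)³·(0.088)³·(0.65)³ / ((0.0015)³·(0.91)³) = 1.6×10⁵
Q = 1.6×10⁵ > Keq = 41000: net reverse reaction.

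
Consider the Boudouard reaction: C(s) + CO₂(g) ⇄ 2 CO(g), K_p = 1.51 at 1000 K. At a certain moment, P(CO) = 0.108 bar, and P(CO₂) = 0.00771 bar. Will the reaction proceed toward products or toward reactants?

(C is a pure solid — omitted from Q_p.)
Q_p = P(CO)² / P(CO₂) = (0.108)² / (0.00771) = 1.51
Q_p = 1.51 = K_p, so the system is already at equilibrium.

at equilibrium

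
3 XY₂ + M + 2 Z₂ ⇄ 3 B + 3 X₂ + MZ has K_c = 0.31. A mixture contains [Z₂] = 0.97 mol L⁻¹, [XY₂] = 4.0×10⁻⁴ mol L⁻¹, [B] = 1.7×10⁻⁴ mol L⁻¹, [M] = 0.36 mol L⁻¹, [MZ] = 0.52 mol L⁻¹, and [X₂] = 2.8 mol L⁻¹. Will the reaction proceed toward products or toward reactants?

Q_c = [B]³·[X₂]³·[MZ] / ([XY₂]³·[M]·[Z₂]²) = (1.7×10⁻⁴)³·(2.8)³·(0.52) / ((4.0×10⁻⁴)³·(0.36)·(0.97)²) = 2.6
Q_c = 2.6 > K_c = 0.31, so the reverse reaction proceeds.

toward reactants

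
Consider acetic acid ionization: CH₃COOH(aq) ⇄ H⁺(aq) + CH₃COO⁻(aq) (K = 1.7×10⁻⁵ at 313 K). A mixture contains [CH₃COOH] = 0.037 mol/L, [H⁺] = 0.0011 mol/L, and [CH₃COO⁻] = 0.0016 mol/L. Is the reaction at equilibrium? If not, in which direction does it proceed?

Q = [H⁺]·[CH₃COO⁻] / [CH₃COOH] = (0.0011)·(0.0016) / (0.037) = 4.8×10⁻⁵
Q = 4.8×10⁻⁵ > K = 1.7×10⁻⁵, so the reverse reaction proceeds.

toward reactants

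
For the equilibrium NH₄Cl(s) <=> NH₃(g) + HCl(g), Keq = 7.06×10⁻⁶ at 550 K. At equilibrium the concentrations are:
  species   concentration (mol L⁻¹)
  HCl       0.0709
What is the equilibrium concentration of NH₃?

(NH₄Cl is a pure solid — omitted from Keq.)
At equilibrium, Keq = [NH₃]·[HCl] = 7.06×10⁻⁶.
([NH₃])·(0.0709) = 7.06×10⁻⁶
[NH₃] = 9.96×10⁻⁵ mol L⁻¹

[NH₃] = 9.96×10⁻⁵ mol L⁻¹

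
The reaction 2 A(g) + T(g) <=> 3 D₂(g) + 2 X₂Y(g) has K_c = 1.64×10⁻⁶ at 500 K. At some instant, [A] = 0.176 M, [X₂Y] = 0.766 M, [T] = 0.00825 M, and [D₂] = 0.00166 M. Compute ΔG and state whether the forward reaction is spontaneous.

Q_c = [D₂]³·[X₂Y]² / ([A]²·[T]) = (0.00166)³·(0.766)² / ((0.176)²·(0.00825)) = 1.05×10⁻⁵
ΔG = RT ln(Q_c/K_c) = (8.314 J mol⁻¹ K⁻¹)(500 K) × ln(1.05×10⁻⁵/1.64×10⁻⁶)
   = (4.157 kJ/mol)(1.857) = 7.72 kJ/mol
ΔG > 0, so the forward reaction is non-spontaneous (proceeds in reverse).

ΔG = 7.72 kJ/mol; the forward reaction is non-spontaneous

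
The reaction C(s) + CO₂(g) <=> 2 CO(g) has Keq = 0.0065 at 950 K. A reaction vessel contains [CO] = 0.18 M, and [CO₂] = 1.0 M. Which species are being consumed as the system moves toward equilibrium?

CO (products)

(C is a pure solid — omitted from Q.)
Q = [CO]² / [CO₂] = (0.18)² / (1.0) = 0.032
Q = 0.032 > Keq = 0.0065: net reverse reaction.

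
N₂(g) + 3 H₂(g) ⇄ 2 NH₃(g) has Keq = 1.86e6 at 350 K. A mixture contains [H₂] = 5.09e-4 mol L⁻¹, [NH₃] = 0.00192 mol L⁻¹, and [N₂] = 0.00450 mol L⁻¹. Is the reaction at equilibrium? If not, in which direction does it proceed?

in the reverse direction

Q = [NH₃]² / ([N₂]·[H₂]³) = (0.00192)² / ((0.00450)·(5.09e-4)³) = 6.21e6
Q = 6.21e6 > Keq = 1.86e6, so the reverse reaction proceeds.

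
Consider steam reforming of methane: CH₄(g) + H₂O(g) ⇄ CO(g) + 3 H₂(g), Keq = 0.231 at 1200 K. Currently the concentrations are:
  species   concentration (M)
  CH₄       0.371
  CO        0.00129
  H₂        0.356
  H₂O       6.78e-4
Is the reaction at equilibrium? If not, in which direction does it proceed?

Q = [CO]·[H₂]³ / ([CH₄]·[H₂O]) = (0.00129)·(0.356)³ / ((0.371)·(6.78e-4)) = 0.231
Q = 0.231 = Keq, so the system is already at equilibrium.

at equilibrium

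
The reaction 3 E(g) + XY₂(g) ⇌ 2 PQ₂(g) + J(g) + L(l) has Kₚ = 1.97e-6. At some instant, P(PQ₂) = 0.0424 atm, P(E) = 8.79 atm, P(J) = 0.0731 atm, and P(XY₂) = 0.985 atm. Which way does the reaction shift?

(L is a pure liquid — omitted from Qₚ.)
Qₚ = P(PQ₂)²·P(J) / (P(E)³·P(XY₂)) = (0.0424)²·(0.0731) / ((8.79)³·(0.985)) = 1.96e-7
Qₚ = 1.96e-7 < Kₚ = 1.97e-6, so the forward reaction proceeds.

in the forward direction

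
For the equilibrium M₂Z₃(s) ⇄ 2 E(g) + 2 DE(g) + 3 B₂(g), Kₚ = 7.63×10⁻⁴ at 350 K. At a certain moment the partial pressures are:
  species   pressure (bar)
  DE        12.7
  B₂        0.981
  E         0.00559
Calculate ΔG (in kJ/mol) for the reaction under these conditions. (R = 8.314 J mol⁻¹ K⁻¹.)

(M₂Z₃ is a pure solid — omitted from Qₚ.)
Qₚ = P(E)²·P(DE)²·P(B₂)³ = (0.00559)²·(12.7)²·(0.981)³ = 0.00476
ΔG = RT ln(Qₚ/Kₚ) = (8.314 J mol⁻¹ K⁻¹)(350 K) × ln(0.00476/7.63×10⁻⁴)
   = (2.910 kJ/mol)(1.831) = 5.33 kJ/mol
ΔG > 0, so the forward reaction is non-spontaneous (proceeds in reverse).

ΔG = 5.33 kJ/mol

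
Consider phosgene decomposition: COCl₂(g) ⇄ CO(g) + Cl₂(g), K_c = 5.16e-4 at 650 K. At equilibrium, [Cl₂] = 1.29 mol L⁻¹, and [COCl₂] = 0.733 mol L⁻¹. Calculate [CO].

At equilibrium, K_c = [CO]·[Cl₂] / [COCl₂] = 5.16e-4.
([CO])·(1.29) / (0.733) = 5.16e-4
[CO] = 2.93e-4 mol L⁻¹

[CO] = 2.93e-4 mol L⁻¹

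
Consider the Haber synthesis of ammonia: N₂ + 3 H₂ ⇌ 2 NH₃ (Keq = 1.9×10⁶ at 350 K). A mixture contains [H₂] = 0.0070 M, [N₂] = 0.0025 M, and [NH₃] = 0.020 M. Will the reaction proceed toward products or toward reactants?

in the forward direction

Q = [NH₃]² / ([N₂]·[H₂]³) = (0.020)² / ((0.0025)·(0.0070)³) = 4.7×10⁵
Q = 4.7×10⁵ < Keq = 1.9×10⁶, so the forward reaction proceeds.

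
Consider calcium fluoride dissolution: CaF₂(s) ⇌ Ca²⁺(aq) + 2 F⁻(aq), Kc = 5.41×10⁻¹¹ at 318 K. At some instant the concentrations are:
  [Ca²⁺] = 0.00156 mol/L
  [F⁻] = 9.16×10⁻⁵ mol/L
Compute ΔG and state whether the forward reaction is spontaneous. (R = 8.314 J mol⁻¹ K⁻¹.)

ΔG = -3.75 kJ/mol; the forward reaction is spontaneous

(CaF₂ is a pure solid — omitted from Qc.)
Qc = [Ca²⁺]·[F⁻]² = (0.00156)·(9.16×10⁻⁵)² = 1.31×10⁻¹¹
ΔG = RT ln(Qc/Kc) = (8.314 J mol⁻¹ K⁻¹)(318 K) × ln(1.31×10⁻¹¹/5.41×10⁻¹¹)
   = (2.644 kJ/mol)(-1.418) = -3.75 kJ/mol
ΔG < 0, so the forward reaction is spontaneous (proceeds forward).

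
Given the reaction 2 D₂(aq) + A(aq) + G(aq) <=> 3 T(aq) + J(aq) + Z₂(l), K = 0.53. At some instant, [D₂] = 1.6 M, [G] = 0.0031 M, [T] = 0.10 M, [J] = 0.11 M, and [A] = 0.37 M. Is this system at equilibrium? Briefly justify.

(Z₂ is a pure liquid — omitted from Q.)
Q = [T]³·[J] / ([D₂]²·[A]·[G]) = (0.10)³·(0.11) / ((1.6)²·(0.37)·(0.0031)) = 0.037
Q = 0.037 < K = 0.53: net forward reaction.

no; Q < K, reaction proceeds forward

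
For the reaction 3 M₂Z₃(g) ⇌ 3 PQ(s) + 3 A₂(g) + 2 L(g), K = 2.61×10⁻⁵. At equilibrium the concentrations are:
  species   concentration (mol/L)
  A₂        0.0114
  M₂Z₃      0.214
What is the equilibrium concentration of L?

[L] = 0.416 mol/L

(PQ is a pure solid — omitted from K.)
At equilibrium, K = [A₂]³·[L]² / [M₂Z₃]³ = 2.61×10⁻⁵.
(0.0114)³·([L])² / (0.214)³ = 2.61×10⁻⁵
[L]² = 0.173 ⇒ [L] = 0.416 mol/L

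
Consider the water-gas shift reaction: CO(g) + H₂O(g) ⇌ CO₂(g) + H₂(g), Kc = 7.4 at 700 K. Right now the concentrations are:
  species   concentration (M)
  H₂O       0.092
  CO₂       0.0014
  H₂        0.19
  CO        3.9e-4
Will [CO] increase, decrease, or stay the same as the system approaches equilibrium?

stay the same

Qc = [CO₂]·[H₂] / ([CO]·[H₂O]) = (0.0014)·(0.19) / ((3.9e-4)·(0.092)) = 7.4
Qc = 7.4 = Kc; the system is at equilibrium.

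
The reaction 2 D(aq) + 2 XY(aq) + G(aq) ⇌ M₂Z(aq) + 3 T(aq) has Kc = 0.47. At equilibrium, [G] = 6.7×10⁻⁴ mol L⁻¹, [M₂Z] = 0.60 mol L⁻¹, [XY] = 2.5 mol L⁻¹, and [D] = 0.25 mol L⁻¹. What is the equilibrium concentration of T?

At equilibrium, Kc = [M₂Z]·[T]³ / ([D]²·[XY]²·[G]) = 0.47.
(0.60)·([T])³ / ((0.25)²·(2.5)²·(6.7×10⁻⁴)) = 0.47
[T]³ = 2.05×10⁻⁴ ⇒ [T] = 0.059 mol L⁻¹

[T] = 0.059 mol L⁻¹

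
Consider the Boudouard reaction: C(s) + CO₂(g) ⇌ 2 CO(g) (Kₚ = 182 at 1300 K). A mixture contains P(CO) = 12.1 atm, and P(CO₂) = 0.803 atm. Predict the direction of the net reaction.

neither direction; the system is at equilibrium

(C is a pure solid — omitted from Qₚ.)
Qₚ = P(CO)² / P(CO₂) = (12.1)² / (0.803) = 182
Qₚ = 182 = Kₚ, so the system is already at equilibrium.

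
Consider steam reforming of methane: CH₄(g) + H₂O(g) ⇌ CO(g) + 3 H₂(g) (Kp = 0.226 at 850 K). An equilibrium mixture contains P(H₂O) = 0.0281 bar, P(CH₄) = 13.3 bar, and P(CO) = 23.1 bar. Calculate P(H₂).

At equilibrium, Kp = P(CO)·P(H₂)³ / (P(CH₄)·P(H₂O)) = 0.226.
(23.1)·(P(H₂))³ / ((13.3)·(0.0281)) = 0.226
P(H₂)³ = 0.00366 ⇒ P(H₂) = 0.154 bar

P(H₂) = 0.154 bar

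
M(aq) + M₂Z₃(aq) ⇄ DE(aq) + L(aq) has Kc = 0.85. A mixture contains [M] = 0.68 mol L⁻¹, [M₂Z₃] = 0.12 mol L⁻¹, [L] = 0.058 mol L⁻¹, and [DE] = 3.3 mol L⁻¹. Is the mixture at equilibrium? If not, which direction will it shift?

no; Q > K, reaction proceeds in reverse

Qc = [DE]·[L] / ([M]·[M₂Z₃]) = (3.3)·(0.058) / ((0.68)·(0.12)) = 2.3
Qc = 2.3 > Kc = 0.85: net reverse reaction.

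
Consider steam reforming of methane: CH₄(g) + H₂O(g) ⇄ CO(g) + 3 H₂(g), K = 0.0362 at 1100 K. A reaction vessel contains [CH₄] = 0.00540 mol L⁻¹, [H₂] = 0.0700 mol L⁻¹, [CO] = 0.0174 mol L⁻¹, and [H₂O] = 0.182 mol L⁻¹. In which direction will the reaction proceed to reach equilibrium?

Q = [CO]·[H₂]³ / ([CH₄]·[H₂O]) = (0.0174)·(0.0700)³ / ((0.00540)·(0.182)) = 0.00607
Q = 0.00607 < K = 0.0362, so the forward reaction proceeds.

toward products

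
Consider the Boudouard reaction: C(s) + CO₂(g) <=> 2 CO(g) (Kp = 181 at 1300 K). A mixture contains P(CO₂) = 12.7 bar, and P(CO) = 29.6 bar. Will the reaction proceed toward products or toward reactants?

(C is a pure solid — omitted from Qp.)
Qp = P(CO)² / P(CO₂) = (29.6)² / (12.7) = 69.0
Qp = 69.0 < Kp = 181, so the forward reaction proceeds.

in the forward direction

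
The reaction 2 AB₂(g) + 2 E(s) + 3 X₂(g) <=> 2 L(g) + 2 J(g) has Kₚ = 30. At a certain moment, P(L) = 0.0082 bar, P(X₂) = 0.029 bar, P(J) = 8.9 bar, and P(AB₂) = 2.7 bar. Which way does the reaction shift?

neither direction; the system is at equilibrium

(E is a pure solid — omitted from Qₚ.)
Qₚ = P(L)²·P(J)² / (P(AB₂)²·P(X₂)³) = (0.0082)²·(8.9)² / ((2.7)²·(0.029)³) = 30
Qₚ = 30 = Kₚ, so the system is already at equilibrium.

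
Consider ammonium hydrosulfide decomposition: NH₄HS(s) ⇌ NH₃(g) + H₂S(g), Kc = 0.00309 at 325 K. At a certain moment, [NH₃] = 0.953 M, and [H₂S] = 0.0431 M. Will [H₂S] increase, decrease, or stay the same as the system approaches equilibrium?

decrease

(NH₄HS is a pure solid — omitted from Qc.)
Qc = [NH₃]·[H₂S] = (0.953)·(0.0431) = 0.0411
Qc = 0.0411 > Kc = 0.00309: net reverse reaction.
H₂S is a product, so it decreases.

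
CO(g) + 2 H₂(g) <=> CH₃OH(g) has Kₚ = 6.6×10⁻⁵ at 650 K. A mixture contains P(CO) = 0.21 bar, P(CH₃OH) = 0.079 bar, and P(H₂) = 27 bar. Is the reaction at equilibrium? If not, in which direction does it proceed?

Qₚ = P(CH₃OH) / (P(CO)·P(H₂)²) = (0.079) / ((0.21)·(27)²) = 5.2×10⁻⁴
Qₚ = 5.2×10⁻⁴ > Kₚ = 6.6×10⁻⁵, so the reverse reaction proceeds.

in the reverse direction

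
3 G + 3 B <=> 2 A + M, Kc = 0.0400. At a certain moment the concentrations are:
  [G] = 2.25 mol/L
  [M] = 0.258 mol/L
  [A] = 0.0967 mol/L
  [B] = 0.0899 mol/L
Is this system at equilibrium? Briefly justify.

no; Q > K, reaction proceeds in reverse

Qc = [A]²·[M] / ([G]³·[B]³) = (0.0967)²·(0.258) / ((2.25)³·(0.0899)³) = 0.292
Qc = 0.292 > Kc = 0.0400: net reverse reaction.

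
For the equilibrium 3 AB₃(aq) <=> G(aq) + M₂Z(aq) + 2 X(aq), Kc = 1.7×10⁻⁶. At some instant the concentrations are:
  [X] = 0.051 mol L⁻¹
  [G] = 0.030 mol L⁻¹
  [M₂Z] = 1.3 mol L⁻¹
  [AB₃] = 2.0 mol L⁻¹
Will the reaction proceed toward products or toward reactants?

Qc = [G]·[M₂Z]·[X]² / [AB₃]³ = (0.030)·(1.3)·(0.051)² / (2.0)³ = 1.3×10⁻⁵
Qc = 1.3×10⁻⁵ > Kc = 1.7×10⁻⁶, so the reverse reaction proceeds.

to the left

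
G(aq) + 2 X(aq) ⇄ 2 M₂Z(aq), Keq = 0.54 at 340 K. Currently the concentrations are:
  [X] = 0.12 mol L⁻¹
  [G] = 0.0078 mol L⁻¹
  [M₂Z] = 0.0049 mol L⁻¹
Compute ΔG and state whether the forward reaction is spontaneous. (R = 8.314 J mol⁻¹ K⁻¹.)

Q = [M₂Z]² / ([G]·[X]²) = (0.0049)² / ((0.0078)·(0.12)²) = 0.214
ΔG = RT ln(Q/Keq) = (8.314 J mol⁻¹ K⁻¹)(340 K) × ln(0.214/0.54)
   = (2.827 kJ/mol)(-0.9256) = -2.62 kJ/mol
ΔG < 0, so the forward reaction is spontaneous (proceeds forward).

ΔG = -2.62 kJ/mol; the forward reaction is spontaneous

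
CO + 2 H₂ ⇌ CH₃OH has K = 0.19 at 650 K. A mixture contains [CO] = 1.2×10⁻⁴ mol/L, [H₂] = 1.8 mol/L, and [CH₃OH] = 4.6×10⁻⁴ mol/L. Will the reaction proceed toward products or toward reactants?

Q = [CH₃OH] / ([CO]·[H₂]²) = (4.6×10⁻⁴) / ((1.2×10⁻⁴)·(1.8)²) = 1.2
Q = 1.2 > K = 0.19, so the reverse reaction proceeds.

toward reactants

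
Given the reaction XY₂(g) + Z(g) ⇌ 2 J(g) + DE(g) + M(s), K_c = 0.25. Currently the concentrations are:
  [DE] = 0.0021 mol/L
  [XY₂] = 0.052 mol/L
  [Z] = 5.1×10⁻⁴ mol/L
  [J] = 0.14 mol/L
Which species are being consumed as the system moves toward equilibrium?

(M is a pure solid — omitted from Q_c.)
Q_c = [J]²·[DE] / ([XY₂]·[Z]) = (0.14)²·(0.0021) / ((0.052)·(5.1×10⁻⁴)) = 1.6
Q_c = 1.6 > K_c = 0.25: net reverse reaction.

J, DE, M (products)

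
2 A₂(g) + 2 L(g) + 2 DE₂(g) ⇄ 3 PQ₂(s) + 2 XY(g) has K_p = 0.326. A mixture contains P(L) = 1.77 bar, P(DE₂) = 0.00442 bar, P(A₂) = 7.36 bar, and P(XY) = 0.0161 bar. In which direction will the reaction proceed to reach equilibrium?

(PQ₂ is a pure solid — omitted from Q_p.)
Q_p = P(XY)² / (P(A₂)²·P(L)²·P(DE₂)²) = (0.0161)² / ((7.36)²·(1.77)²·(0.00442)²) = 0.0782
Q_p = 0.0782 < K_p = 0.326, so the forward reaction proceeds.

to the right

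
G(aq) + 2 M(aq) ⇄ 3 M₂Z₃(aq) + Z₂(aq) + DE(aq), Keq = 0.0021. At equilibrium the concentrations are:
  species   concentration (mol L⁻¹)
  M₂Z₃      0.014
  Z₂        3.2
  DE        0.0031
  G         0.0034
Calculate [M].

[M] = 0.062 mol L⁻¹

At equilibrium, Keq = [M₂Z₃]³·[Z₂]·[DE] / ([G]·[M]²) = 0.0021.
(0.014)³·(3.2)·(0.0031) / ((0.0034)·([M])²) = 0.0021
[M]² = 0.00381 ⇒ [M] = 0.062 mol L⁻¹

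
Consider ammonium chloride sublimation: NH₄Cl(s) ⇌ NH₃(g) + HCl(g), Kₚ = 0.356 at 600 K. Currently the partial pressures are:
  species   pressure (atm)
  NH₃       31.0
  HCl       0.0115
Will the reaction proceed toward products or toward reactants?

(NH₄Cl is a pure solid — omitted from Qₚ.)
Qₚ = P(NH₃)·P(HCl) = (31.0)·(0.0115) = 0.356
Qₚ = 0.356 = Kₚ, so the system is already at equilibrium.

neither direction; the system is at equilibrium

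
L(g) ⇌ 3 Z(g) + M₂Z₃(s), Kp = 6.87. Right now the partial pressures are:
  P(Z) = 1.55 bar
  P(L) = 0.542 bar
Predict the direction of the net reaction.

(M₂Z₃ is a pure solid — omitted from Qp.)
Qp = P(Z)³ / P(L) = (1.55)³ / (0.542) = 6.87
Qp = 6.87 = Kp, so the system is already at equilibrium.

no net change (already at equilibrium)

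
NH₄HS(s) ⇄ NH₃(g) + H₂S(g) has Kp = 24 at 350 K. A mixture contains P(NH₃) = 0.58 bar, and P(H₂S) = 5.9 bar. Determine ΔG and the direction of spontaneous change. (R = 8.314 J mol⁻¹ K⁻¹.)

ΔG = -5.67 kJ/mol; the forward reaction is spontaneous

(NH₄HS is a pure solid — omitted from Qp.)
Qp = P(NH₃)·P(H₂S) = (0.58)·(5.9) = 3.42
ΔG = RT ln(Qp/Kp) = (8.314 J mol⁻¹ K⁻¹)(350 K) × ln(3.42/24)
   = (2.910 kJ/mol)(-1.948) = -5.67 kJ/mol
ΔG < 0, so the forward reaction is spontaneous (proceeds forward).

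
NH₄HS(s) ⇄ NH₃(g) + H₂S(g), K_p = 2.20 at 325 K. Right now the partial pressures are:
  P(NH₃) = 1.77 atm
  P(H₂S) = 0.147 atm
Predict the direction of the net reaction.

(NH₄HS is a pure solid — omitted from Q_p.)
Q_p = P(NH₃)·P(H₂S) = (1.77)·(0.147) = 0.260
Q_p = 0.260 < K_p = 2.20, so the forward reaction proceeds.

in the forward direction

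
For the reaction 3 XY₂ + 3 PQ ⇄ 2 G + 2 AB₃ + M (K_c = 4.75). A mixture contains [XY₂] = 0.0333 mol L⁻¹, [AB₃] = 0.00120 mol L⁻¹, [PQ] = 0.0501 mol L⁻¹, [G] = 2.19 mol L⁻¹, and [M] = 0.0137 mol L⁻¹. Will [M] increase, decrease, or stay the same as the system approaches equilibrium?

Q_c = [G]²·[AB₃]²·[M] / ([XY₂]³·[PQ]³) = (2.19)²·(0.00120)²·(0.0137) / ((0.0333)³·(0.0501)³) = 20.4
Q_c = 20.4 > K_c = 4.75: net reverse reaction.
M is a product, so it decreases.

decrease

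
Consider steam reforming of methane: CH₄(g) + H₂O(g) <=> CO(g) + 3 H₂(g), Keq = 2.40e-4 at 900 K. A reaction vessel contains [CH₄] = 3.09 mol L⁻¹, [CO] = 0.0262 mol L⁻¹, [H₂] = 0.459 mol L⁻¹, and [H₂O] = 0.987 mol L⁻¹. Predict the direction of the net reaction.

Q = [CO]·[H₂]³ / ([CH₄]·[H₂O]) = (0.0262)·(0.459)³ / ((3.09)·(0.987)) = 8.31e-4
Q = 8.31e-4 > Keq = 2.40e-4, so the reverse reaction proceeds.

reverse (toward reactants)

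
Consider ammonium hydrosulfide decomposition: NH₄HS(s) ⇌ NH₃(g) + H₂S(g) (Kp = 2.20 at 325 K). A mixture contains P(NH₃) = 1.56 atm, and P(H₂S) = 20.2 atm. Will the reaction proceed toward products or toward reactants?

to the left

(NH₄HS is a pure solid — omitted from Qp.)
Qp = P(NH₃)·P(H₂S) = (1.56)·(20.2) = 31.5
Qp = 31.5 > Kp = 2.20, so the reverse reaction proceeds.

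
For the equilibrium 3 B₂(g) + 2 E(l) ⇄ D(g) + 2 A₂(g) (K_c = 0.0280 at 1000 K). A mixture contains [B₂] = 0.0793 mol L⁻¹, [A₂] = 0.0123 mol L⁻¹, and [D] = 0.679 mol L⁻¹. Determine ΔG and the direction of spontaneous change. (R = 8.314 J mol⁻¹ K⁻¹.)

(E is a pure liquid — omitted from Q_c.)
Q_c = [D]·[A₂]² / [B₂]³ = (0.679)·(0.0123)² / (0.0793)³ = 0.206
ΔG = RT ln(Q_c/K_c) = (8.314 J mol⁻¹ K⁻¹)(1000 K) × ln(0.206/0.0280)
   = (8.314 kJ/mol)(1.996) = 16.6 kJ/mol
ΔG > 0, so the forward reaction is non-spontaneous (proceeds in reverse).

ΔG = 16.6 kJ/mol; the forward reaction is non-spontaneous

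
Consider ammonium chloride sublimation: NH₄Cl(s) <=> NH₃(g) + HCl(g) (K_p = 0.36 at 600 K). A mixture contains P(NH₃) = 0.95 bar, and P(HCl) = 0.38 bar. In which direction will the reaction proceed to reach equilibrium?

(NH₄Cl is a pure solid — omitted from Q_p.)
Q_p = P(NH₃)·P(HCl) = (0.95)·(0.38) = 0.36
Q_p = 0.36 = K_p, so the system is already at equilibrium.

neither direction; the system is at equilibrium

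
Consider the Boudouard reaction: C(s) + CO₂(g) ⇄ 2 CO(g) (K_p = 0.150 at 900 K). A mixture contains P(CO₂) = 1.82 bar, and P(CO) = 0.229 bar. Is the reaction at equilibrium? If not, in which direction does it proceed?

(C is a pure solid — omitted from Q_p.)
Q_p = P(CO)² / P(CO₂) = (0.229)² / (1.82) = 0.0288
Q_p = 0.0288 < K_p = 0.150, so the forward reaction proceeds.

toward products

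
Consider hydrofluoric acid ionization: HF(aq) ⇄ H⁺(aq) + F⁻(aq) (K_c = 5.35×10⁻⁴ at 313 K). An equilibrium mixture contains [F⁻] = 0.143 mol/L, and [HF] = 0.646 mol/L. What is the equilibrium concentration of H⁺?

[H⁺] = 0.00242 mol/L

At equilibrium, K_c = [H⁺]·[F⁻] / [HF] = 5.35×10⁻⁴.
([H⁺])·(0.143) / (0.646) = 5.35×10⁻⁴
[H⁺] = 0.00242 mol/L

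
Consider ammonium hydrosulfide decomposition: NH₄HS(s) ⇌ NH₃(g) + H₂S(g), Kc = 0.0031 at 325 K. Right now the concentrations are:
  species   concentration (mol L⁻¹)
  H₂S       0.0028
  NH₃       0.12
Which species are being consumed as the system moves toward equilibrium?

NH₄HS (reactants)

(NH₄HS is a pure solid — omitted from Qc.)
Qc = [NH₃]·[H₂S] = (0.12)·(0.0028) = 3.4×10⁻⁴
Qc = 3.4×10⁻⁴ < Kc = 0.0031: net forward reaction.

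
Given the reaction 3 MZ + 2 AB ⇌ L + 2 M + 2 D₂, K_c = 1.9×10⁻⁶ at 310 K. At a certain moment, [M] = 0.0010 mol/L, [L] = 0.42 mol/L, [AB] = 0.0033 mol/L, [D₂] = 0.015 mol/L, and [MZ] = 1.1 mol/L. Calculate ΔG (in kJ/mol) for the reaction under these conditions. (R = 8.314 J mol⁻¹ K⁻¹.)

ΔG = 3.18 kJ/mol

Q_c = [L]·[M]²·[D₂]² / ([MZ]³·[AB]²) = (0.42)·(0.0010)²·(0.015)² / ((1.1)³·(0.0033)²) = 6.52×10⁻⁶
ΔG = RT ln(Q_c/K_c) = (8.314 J mol⁻¹ K⁻¹)(310 K) × ln(6.52×10⁻⁶/1.9×10⁻⁶)
   = (2.577 kJ/mol)(1.233) = 3.18 kJ/mol
ΔG > 0, so the forward reaction is non-spontaneous (proceeds in reverse).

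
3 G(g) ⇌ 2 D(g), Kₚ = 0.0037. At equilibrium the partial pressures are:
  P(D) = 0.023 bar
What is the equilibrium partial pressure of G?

P(G) = 0.52 bar

At equilibrium, Kₚ = P(D)² / P(G)³ = 0.0037.
(0.023)² / (P(G))³ = 0.0037
P(G)³ = 0.143 ⇒ P(G) = 0.52 bar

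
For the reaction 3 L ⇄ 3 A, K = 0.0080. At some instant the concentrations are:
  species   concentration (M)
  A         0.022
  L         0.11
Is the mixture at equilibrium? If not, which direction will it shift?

yes, at equilibrium

Q = [A]³ / [L]³ = (0.022)³ / (0.11)³ = 0.0080
Q = 0.0080 = K; the system is at equilibrium.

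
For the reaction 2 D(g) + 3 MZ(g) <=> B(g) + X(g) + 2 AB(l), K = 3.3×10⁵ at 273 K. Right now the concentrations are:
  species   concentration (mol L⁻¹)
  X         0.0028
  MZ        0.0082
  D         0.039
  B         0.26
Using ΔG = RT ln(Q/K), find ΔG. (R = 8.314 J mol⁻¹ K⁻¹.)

ΔG = 2.20 kJ/mol

(AB is a pure liquid — omitted from Q.)
Q = [B]·[X] / ([D]²·[MZ]³) = (0.26)·(0.0028) / ((0.039)²·(0.0082)³) = 8.68×10⁵
ΔG = RT ln(Q/K) = (8.314 J mol⁻¹ K⁻¹)(273 K) × ln(8.68×10⁵/3.3×10⁵)
   = (2.270 kJ/mol)(0.9671) = 2.20 kJ/mol
ΔG > 0, so the forward reaction is non-spontaneous (proceeds in reverse).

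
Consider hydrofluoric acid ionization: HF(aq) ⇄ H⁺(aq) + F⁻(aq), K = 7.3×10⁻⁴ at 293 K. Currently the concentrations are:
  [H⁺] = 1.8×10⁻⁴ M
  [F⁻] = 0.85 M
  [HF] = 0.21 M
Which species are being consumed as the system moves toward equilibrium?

Q = [H⁺]·[F⁻] / [HF] = (1.8×10⁻⁴)·(0.85) / (0.21) = 7.3×10⁻⁴
Q = 7.3×10⁻⁴ = K; the system is at equilibrium.

none (at equilibrium)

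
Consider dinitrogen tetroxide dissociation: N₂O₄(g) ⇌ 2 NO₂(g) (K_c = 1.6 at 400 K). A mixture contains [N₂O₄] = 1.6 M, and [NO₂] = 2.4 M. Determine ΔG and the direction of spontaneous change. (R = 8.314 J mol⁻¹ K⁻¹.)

ΔG = 2.70 kJ/mol; the forward reaction is non-spontaneous

Q_c = [NO₂]² / [N₂O₄] = (2.4)² / (1.6) = 3.60
ΔG = RT ln(Q_c/K_c) = (8.314 J mol⁻¹ K⁻¹)(400 K) × ln(3.60/1.6)
   = (3.326 kJ/mol)(0.8109) = 2.70 kJ/mol
ΔG > 0, so the forward reaction is non-spontaneous (proceeds in reverse).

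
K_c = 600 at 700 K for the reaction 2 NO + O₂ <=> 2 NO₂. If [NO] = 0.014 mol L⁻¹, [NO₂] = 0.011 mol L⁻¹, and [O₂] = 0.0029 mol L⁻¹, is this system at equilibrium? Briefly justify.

no; Q < K, reaction proceeds forward

Q_c = [NO₂]² / ([NO]²·[O₂]) = (0.011)² / ((0.014)²·(0.0029)) = 210
Q_c = 210 < K_c = 600: net forward reaction.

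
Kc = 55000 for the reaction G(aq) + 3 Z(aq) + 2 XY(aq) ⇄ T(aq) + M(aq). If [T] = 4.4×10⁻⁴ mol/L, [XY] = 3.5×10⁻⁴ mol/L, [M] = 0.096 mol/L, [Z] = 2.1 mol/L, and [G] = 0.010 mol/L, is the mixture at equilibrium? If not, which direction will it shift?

Qc = [T]·[M] / ([G]·[Z]³·[XY]²) = (4.4×10⁻⁴)·(0.096) / ((0.010)·(2.1)³·(3.5×10⁻⁴)²) = 3700
Qc = 3700 < Kc = 55000: net forward reaction.

no; Q < K, reaction proceeds forward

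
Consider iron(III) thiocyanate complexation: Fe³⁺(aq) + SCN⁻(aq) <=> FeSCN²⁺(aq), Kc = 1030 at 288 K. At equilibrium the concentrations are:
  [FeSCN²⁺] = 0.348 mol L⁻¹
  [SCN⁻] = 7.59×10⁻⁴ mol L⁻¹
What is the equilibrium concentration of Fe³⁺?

At equilibrium, Kc = [FeSCN²⁺] / ([Fe³⁺]·[SCN⁻]) = 1030.
(0.348) / (([Fe³⁺])·(7.59×10⁻⁴)) = 1030
[Fe³⁺] = 0.445 mol L⁻¹

[Fe³⁺] = 0.445 mol L⁻¹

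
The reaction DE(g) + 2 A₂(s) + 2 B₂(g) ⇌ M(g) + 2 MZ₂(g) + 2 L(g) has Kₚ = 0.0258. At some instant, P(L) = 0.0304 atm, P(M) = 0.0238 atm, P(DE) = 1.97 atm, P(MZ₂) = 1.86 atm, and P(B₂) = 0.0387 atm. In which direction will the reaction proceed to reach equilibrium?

(A₂ is a pure solid — omitted from Qₚ.)
Qₚ = P(M)·P(MZ₂)²·P(L)² / (P(DE)·P(B₂)²) = (0.0238)·(1.86)²·(0.0304)² / ((1.97)·(0.0387)²) = 0.0258
Qₚ = 0.0258 = Kₚ, so the system is already at equilibrium.

no net change (already at equilibrium)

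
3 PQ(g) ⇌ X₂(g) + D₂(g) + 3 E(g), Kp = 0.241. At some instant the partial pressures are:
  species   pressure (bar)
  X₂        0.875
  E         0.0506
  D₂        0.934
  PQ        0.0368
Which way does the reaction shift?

Qp = P(X₂)·P(D₂)·P(E)³ / P(PQ)³ = (0.875)·(0.934)·(0.0506)³ / (0.0368)³ = 2.12
Qp = 2.12 > Kp = 0.241, so the reverse reaction proceeds.

in the reverse direction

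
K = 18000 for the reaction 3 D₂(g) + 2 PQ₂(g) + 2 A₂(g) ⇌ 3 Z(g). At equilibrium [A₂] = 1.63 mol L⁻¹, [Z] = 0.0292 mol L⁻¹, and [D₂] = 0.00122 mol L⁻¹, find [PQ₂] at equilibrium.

[PQ₂] = 0.535 mol L⁻¹

At equilibrium, K = [Z]³ / ([D₂]³·[PQ₂]²·[A₂]²) = 18000.
(0.0292)³ / ((0.00122)³·([PQ₂])²·(1.63)²) = 18000
[PQ₂]² = 0.287 ⇒ [PQ₂] = 0.535 mol L⁻¹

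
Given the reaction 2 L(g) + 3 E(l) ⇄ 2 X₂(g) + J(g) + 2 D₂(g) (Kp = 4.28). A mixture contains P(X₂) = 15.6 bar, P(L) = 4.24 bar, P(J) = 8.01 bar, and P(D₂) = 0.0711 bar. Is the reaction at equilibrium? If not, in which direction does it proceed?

toward products

(E is a pure liquid — omitted from Qp.)
Qp = P(X₂)²·P(J)·P(D₂)² / P(L)² = (15.6)²·(8.01)·(0.0711)² / (4.24)² = 0.548
Qp = 0.548 < Kp = 4.28, so the forward reaction proceeds.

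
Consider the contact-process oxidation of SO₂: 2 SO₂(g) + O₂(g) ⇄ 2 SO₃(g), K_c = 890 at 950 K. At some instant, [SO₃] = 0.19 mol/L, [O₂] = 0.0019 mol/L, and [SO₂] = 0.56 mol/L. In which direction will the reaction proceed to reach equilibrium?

Q_c = [SO₃]² / ([SO₂]²·[O₂]) = (0.19)² / ((0.56)²·(0.0019)) = 61
Q_c = 61 < K_c = 890, so the forward reaction proceeds.

toward products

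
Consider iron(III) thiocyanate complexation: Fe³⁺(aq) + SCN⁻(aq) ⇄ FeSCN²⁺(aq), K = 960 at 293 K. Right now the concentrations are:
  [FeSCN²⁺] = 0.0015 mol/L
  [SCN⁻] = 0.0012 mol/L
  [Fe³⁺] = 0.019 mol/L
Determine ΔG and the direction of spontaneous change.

ΔG = -6.53 kJ/mol; the forward reaction is spontaneous

Q = [FeSCN²⁺] / ([Fe³⁺]·[SCN⁻]) = (0.0015) / ((0.019)·(0.0012)) = 65.8
ΔG = RT ln(Q/K) = (8.314 J mol⁻¹ K⁻¹)(293 K) × ln(65.8/960)
   = (2.436 kJ/mol)(-2.680) = -6.53 kJ/mol
ΔG < 0, so the forward reaction is spontaneous (proceeds forward).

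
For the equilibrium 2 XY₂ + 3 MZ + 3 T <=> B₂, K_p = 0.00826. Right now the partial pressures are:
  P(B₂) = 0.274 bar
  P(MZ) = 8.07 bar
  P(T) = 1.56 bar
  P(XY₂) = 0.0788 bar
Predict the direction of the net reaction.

Q_p = P(B₂) / (P(XY₂)²·P(MZ)³·P(T)³) = (0.274) / ((0.0788)²·(8.07)³·(1.56)³) = 0.0221
Q_p = 0.0221 > K_p = 0.00826, so the reverse reaction proceeds.

toward reactants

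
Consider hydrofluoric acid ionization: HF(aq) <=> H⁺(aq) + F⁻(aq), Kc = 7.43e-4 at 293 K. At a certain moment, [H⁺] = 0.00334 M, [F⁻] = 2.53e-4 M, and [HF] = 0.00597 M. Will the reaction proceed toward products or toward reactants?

in the forward direction

Qc = [H⁺]·[F⁻] / [HF] = (0.00334)·(2.53e-4) / (0.00597) = 1.42e-4
Qc = 1.42e-4 < Kc = 7.43e-4, so the forward reaction proceeds.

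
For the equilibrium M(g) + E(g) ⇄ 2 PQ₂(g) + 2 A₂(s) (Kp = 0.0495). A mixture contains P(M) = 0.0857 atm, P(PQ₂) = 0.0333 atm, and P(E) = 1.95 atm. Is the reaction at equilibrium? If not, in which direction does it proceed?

in the forward direction

(A₂ is a pure solid — omitted from Qp.)
Qp = P(PQ₂)² / (P(M)·P(E)) = (0.0333)² / ((0.0857)·(1.95)) = 0.00664
Qp = 0.00664 < Kp = 0.0495, so the forward reaction proceeds.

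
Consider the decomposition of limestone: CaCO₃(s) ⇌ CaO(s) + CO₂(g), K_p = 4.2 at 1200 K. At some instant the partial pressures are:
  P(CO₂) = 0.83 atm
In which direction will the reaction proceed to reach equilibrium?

(CaCO₃, CaO are pure solids — omitted from Q_p.)
Q_p = P(CO₂) = 0.83
Q_p = 0.83 < K_p = 4.2, so the forward reaction proceeds.

toward products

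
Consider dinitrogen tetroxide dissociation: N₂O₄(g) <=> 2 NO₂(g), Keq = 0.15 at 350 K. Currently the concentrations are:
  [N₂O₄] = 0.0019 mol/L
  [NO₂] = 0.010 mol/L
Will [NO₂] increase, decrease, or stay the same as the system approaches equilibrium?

Q = [NO₂]² / [N₂O₄] = (0.010)² / (0.0019) = 0.053
Q = 0.053 < Keq = 0.15: net forward reaction.
NO₂ is a product, so it increases.

increase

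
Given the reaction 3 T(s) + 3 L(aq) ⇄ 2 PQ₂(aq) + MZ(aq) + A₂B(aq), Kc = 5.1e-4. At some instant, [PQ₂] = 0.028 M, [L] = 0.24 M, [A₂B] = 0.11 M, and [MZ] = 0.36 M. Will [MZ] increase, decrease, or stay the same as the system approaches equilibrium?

(T is a pure solid — omitted from Qc.)
Qc = [PQ₂]²·[MZ]·[A₂B] / [L]³ = (0.028)²·(0.36)·(0.11) / (0.24)³ = 0.0022
Qc = 0.0022 > Kc = 5.1e-4: net reverse reaction.
MZ is a product, so it decreases.

decrease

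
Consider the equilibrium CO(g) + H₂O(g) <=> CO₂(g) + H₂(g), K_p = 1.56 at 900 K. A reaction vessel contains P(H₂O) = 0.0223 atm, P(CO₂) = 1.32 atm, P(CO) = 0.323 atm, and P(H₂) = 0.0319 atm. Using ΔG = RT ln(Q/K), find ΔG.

ΔG = 9.89 kJ/mol

Q_p = P(CO₂)·P(H₂) / (P(CO)·P(H₂O)) = (1.32)·(0.0319) / ((0.323)·(0.0223)) = 5.85
ΔG = RT ln(Q_p/K_p) = (8.314 J mol⁻¹ K⁻¹)(900 K) × ln(5.85/1.56)
   = (7.483 kJ/mol)(1.322) = 9.89 kJ/mol
ΔG > 0, so the forward reaction is non-spontaneous (proceeds in reverse).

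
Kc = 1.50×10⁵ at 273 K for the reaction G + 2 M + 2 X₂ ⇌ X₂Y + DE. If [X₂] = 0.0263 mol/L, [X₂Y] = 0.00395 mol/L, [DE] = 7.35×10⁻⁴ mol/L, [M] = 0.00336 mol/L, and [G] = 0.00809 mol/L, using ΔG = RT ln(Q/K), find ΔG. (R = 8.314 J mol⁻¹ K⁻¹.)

ΔG = -2.68 kJ/mol

Qc = [X₂Y]·[DE] / ([G]·[M]²·[X₂]²) = (0.00395)·(7.35×10⁻⁴) / ((0.00809)·(0.00336)²·(0.0263)²) = 46000
ΔG = RT ln(Qc/Kc) = (8.314 J mol⁻¹ K⁻¹)(273 K) × ln(46000/1.50×10⁵)
   = (2.270 kJ/mol)(-1.182) = -2.68 kJ/mol
ΔG < 0, so the forward reaction is spontaneous (proceeds forward).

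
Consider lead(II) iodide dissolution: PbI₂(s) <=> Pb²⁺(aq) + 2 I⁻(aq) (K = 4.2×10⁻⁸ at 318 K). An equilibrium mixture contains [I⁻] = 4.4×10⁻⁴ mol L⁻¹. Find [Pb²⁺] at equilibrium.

[Pb²⁺] = 0.22 mol L⁻¹

(PbI₂ is a pure solid — omitted from K.)
At equilibrium, K = [Pb²⁺]·[I⁻]² = 4.2×10⁻⁸.
([Pb²⁺])·(4.4×10⁻⁴)² = 4.2×10⁻⁸
[Pb²⁺] = 0.217 = 0.22 mol L⁻¹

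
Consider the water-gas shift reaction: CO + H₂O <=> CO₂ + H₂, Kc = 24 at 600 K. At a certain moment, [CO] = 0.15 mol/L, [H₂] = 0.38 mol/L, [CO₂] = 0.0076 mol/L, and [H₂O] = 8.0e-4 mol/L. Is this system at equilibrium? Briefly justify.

Qc = [CO₂]·[H₂] / ([CO]·[H₂O]) = (0.0076)·(0.38) / ((0.15)·(8.0e-4)) = 24
Qc = 24 = Kc; the system is at equilibrium.

yes, at equilibrium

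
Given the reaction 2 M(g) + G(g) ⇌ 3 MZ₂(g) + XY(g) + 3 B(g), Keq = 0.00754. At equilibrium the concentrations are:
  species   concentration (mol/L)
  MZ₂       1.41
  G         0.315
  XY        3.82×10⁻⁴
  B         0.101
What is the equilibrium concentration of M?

At equilibrium, Keq = [MZ₂]³·[XY]·[B]³ / ([M]²·[G]) = 0.00754.
(1.41)³·(3.82×10⁻⁴)·(0.101)³ / (([M])²·(0.315)) = 0.00754
[M]² = 4.65×10⁻⁴ ⇒ [M] = 0.0216 mol/L

[M] = 0.0216 mol/L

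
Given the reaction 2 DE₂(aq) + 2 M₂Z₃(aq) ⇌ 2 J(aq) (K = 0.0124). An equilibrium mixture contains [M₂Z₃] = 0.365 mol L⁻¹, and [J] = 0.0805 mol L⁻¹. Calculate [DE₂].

At equilibrium, K = [J]² / ([DE₂]²·[M₂Z₃]²) = 0.0124.
(0.0805)² / (([DE₂])²·(0.365)²) = 0.0124
[DE₂]² = 3.92 ⇒ [DE₂] = 1.98 mol L⁻¹

[DE₂] = 1.98 mol L⁻¹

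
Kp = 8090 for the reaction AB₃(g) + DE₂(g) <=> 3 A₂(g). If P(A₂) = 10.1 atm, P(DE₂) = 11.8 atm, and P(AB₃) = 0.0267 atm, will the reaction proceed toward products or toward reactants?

toward products

Qp = P(A₂)³ / (P(AB₃)·P(DE₂)) = (10.1)³ / ((0.0267)·(11.8)) = 3270
Qp = 3270 < Kp = 8090, so the forward reaction proceeds.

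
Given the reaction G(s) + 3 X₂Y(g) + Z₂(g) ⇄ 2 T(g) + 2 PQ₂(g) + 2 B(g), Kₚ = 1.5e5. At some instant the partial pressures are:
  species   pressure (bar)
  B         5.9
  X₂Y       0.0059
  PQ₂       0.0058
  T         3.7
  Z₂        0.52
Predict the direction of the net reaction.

at equilibrium

(G is a pure solid — omitted from Qₚ.)
Qₚ = P(T)²·P(PQ₂)²·P(B)² / (P(X₂Y)³·P(Z₂)) = (3.7)²·(0.0058)²·(5.9)² / ((0.0059)³·(0.52)) = 1.5e5
Qₚ = 1.5e5 = Kₚ, so the system is already at equilibrium.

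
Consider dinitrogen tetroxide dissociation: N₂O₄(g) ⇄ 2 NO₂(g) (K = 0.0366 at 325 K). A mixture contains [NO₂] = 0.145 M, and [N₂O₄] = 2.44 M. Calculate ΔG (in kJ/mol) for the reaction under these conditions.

Q = [NO₂]² / [N₂O₄] = (0.145)² / (2.44) = 0.00862
ΔG = RT ln(Q/K) = (8.314 J mol⁻¹ K⁻¹)(325 K) × ln(0.00862/0.0366)
   = (2.702 kJ/mol)(-1.446) = -3.91 kJ/mol
ΔG < 0, so the forward reaction is spontaneous (proceeds forward).

ΔG = -3.91 kJ/mol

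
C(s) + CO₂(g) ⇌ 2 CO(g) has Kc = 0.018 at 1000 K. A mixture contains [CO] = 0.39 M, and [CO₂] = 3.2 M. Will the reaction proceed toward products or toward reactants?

toward reactants

(C is a pure solid — omitted from Qc.)
Qc = [CO]² / [CO₂] = (0.39)² / (3.2) = 0.048
Qc = 0.048 > Kc = 0.018, so the reverse reaction proceeds.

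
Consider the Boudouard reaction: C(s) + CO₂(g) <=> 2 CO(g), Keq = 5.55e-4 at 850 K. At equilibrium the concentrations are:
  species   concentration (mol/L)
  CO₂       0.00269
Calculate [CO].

(C is a pure solid — omitted from Keq.)
At equilibrium, Keq = [CO]² / [CO₂] = 5.55e-4.
([CO])² / (0.00269) = 5.55e-4
[CO]² = 1.49e-6 ⇒ [CO] = 0.00122 mol/L

[CO] = 0.00122 mol/L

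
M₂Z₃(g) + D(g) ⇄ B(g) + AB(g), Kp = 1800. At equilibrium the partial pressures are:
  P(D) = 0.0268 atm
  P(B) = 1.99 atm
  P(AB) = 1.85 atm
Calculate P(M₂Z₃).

P(M₂Z₃) = 0.0763 atm

At equilibrium, Kp = P(B)·P(AB) / (P(M₂Z₃)·P(D)) = 1800.
(1.99)·(1.85) / ((P(M₂Z₃))·(0.0268)) = 1800
P(M₂Z₃) = 0.0763 atm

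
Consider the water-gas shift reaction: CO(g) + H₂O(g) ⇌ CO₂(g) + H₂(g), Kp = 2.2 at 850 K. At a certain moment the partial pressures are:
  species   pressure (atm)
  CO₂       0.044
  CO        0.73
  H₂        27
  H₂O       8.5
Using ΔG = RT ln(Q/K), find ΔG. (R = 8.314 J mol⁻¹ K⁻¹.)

ΔG = -17.3 kJ/mol

Qp = P(CO₂)·P(H₂) / (P(CO)·P(H₂O)) = (0.044)·(27) / ((0.73)·(8.5)) = 0.191
ΔG = RT ln(Qp/Kp) = (8.314 J mol⁻¹ K⁻¹)(850 K) × ln(0.191/2.2)
   = (7.067 kJ/mol)(-2.444) = -17.3 kJ/mol
ΔG < 0, so the forward reaction is spontaneous (proceeds forward).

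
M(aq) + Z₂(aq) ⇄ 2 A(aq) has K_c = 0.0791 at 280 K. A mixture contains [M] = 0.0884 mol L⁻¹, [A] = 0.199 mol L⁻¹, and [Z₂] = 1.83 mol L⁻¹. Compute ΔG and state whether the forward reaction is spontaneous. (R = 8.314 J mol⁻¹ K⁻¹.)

Q_c = [A]² / ([M]·[Z₂]) = (0.199)² / ((0.0884)·(1.83)) = 0.245
ΔG = RT ln(Q_c/K_c) = (8.314 J mol⁻¹ K⁻¹)(280 K) × ln(0.245/0.0791)
   = (2.328 kJ/mol)(1.131) = 2.63 kJ/mol
ΔG > 0, so the forward reaction is non-spontaneous (proceeds in reverse).

ΔG = 2.63 kJ/mol; the forward reaction is non-spontaneous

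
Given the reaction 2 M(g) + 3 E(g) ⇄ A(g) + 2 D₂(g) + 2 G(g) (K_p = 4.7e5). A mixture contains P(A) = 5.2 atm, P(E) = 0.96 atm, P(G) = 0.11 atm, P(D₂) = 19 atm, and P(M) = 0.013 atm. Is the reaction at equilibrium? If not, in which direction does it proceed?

Q_p = P(A)·P(D₂)²·P(G)² / (P(M)²·P(E)³) = (5.2)·(19)²·(0.11)² / ((0.013)²·(0.96)³) = 1.5e5
Q_p = 1.5e5 < K_p = 4.7e5, so the forward reaction proceeds.

forward (toward products)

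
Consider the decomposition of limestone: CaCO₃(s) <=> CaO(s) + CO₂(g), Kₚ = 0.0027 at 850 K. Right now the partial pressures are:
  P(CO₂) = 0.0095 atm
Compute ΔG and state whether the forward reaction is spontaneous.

(CaCO₃, CaO are pure solids — omitted from Qₚ.)
Qₚ = P(CO₂) = 0.00950
ΔG = RT ln(Qₚ/Kₚ) = (8.314 J mol⁻¹ K⁻¹)(850 K) × ln(0.00950/0.0027)
   = (7.067 kJ/mol)(1.258) = 8.89 kJ/mol
ΔG > 0, so the forward reaction is non-spontaneous (proceeds in reverse).

ΔG = 8.89 kJ/mol; the forward reaction is non-spontaneous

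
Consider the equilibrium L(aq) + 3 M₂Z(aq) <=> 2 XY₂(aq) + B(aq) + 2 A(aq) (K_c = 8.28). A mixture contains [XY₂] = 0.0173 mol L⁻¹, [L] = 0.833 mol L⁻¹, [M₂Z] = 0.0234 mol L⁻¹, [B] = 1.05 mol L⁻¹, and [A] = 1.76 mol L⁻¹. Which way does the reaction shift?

Q_c = [XY₂]²·[B]·[A]² / ([L]·[M₂Z]³) = (0.0173)²·(1.05)·(1.76)² / ((0.833)·(0.0234)³) = 91.2
Q_c = 91.2 > K_c = 8.28, so the reverse reaction proceeds.

to the left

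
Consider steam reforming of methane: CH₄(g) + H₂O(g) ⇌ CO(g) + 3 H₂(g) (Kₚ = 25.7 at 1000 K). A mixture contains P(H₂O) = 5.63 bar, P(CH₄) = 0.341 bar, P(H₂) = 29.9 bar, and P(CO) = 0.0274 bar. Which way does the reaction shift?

Qₚ = P(CO)·P(H₂)³ / (P(CH₄)·P(H₂O)) = (0.0274)·(29.9)³ / ((0.341)·(5.63)) = 382
Qₚ = 382 > Kₚ = 25.7, so the reverse reaction proceeds.

in the reverse direction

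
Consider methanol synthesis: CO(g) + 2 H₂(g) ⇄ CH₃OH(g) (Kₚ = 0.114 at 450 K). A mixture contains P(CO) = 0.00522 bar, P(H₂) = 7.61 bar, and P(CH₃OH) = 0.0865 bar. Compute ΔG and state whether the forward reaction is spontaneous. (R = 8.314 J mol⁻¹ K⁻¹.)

ΔG = 3.44 kJ/mol; the forward reaction is non-spontaneous

Qₚ = P(CH₃OH) / (P(CO)·P(H₂)²) = (0.0865) / ((0.00522)·(7.61)²) = 0.286
ΔG = RT ln(Qₚ/Kₚ) = (8.314 J mol⁻¹ K⁻¹)(450 K) × ln(0.286/0.114)
   = (3.741 kJ/mol)(0.9198) = 3.44 kJ/mol
ΔG > 0, so the forward reaction is non-spontaneous (proceeds in reverse).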